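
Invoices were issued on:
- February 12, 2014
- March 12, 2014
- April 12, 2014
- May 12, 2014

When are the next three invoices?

The day-of-month is always 12 (28, 31, 30 days between events).
So this recurs on the 12th of each month.
June 2014: June 12, 2014.
Next: July 2014 → July 12, 2014.
August 2014: August 12, 2014.

June 12, 2014; July 12, 2014; August 12, 2014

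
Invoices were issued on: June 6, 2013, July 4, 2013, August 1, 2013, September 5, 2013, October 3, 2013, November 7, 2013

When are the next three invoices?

Gaps: 28, 28, 35, 28, 35 days — a mix of 28 and 35. Every date is a Thursday.
Each is the 1st Thursday of its month.
December 2013 — 1st Thursday is December 5, 2013.
1st Thursday of January 2014: January 2, 2014.
February 2014 — 1st Thursday is February 6, 2014.

December 5, 2013; January 2, 2014; February 6, 2014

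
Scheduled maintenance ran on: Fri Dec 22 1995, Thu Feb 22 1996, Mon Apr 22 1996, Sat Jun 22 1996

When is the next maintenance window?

Gaps: 62, 60, 61 days — not constant. Every event is on the 22nd of the month.
Pattern: the 22nd of every 2 months.
August 1996: Thu Aug 22 1996.

Thu Aug 22 1996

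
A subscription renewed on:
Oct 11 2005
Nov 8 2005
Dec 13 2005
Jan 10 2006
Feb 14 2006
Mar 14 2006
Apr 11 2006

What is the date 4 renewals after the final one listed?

Aug 8 2006

These are Tuesdays at 28- or 35-day spacing (28, 35, 28, 35, 28, 28).
The pattern: 2nd Tuesday of the month.
May 2006 — 2nd Tuesday is May 9 2006.
2nd Tuesday of June 2006: Jun 13 2006.
2nd Tuesday of July 2006: Jul 11 2006.
2nd Tuesday of August 2006: Aug 8 2006.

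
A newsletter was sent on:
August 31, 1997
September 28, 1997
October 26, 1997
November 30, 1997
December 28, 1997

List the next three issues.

These are Sundays with 28, 28, 35, 28-day gaps.
Each is the final Sunday of its month — August 31, 1997 is past the 28th, so '4th Sunday' doesn't fit.
January 1998 ends with Sunday January 25, 1998.
Last Sunday of February 1998: February 22, 1998.
March 1998 ends with Sunday March 29, 1998.

January 25, 1998; February 22, 1998; March 29, 1998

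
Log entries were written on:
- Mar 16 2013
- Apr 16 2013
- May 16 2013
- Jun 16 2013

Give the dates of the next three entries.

Jul 16 2013, Aug 16 2013, Sep 16 2013

Each date is the 16th; the gaps (31, 30, 31) track the month lengths.
The rule is the 16th of each month.
July 2013: Jul 16 2013.
August 2013: Aug 16 2013.
Next: September 2013 → Sep 16 2013.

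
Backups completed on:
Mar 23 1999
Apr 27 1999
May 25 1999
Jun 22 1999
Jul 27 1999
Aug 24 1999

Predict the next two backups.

These are Tuesdays at 28- or 35-day spacing (35, 28, 28, 35, 28).
The pattern: 4th Tuesday of the month.
September 1999 — 4th Tuesday is Sep 28 1999.
4th Tuesday of October 1999: Oct 26 1999.

Sep 28 1999, Oct 26 1999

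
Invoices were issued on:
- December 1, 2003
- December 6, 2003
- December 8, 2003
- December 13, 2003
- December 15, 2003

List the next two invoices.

December 20, 2003; December 22, 2003

Every event lands on a Monday or Saturday (gaps cycle 5, 2, 5, 2).
So the schedule is: every Monday and Saturday.
Next Saturday: December 20, 2003.
The following Monday is December 22, 2003.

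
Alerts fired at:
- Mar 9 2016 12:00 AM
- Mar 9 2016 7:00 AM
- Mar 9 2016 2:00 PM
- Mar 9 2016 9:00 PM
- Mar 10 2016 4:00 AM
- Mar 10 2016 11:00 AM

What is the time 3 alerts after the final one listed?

Mar 11 2016 8:00 AM

The interval is a steady 7 hours (7, 7, 7, 7, 7).
Mar 10 2016 11:00 AM + 7 h = Mar 10 2016 6:00 PM.
Mar 10 2016 6:00 PM + 7 h = Mar 11 2016 1:00 AM.
Mar 11 2016 1:00 AM + 7 h = Mar 11 2016 8:00 AM.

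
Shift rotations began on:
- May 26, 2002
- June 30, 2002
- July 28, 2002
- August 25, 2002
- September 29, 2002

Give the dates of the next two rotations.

Every date is a Sunday; gaps 35, 28, 28, 35 days.
Each is the last Sunday of its month (at least one falls on the 29th or later, ruling out '4th Sunday').
Last Sunday of October 2002: October 27, 2002.
Last Sunday of November 2002: November 24, 2002.

October 27, 2002; November 24, 2002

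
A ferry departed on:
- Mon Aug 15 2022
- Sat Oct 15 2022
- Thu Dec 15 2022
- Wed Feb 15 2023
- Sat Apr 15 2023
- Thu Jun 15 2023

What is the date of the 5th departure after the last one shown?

Mon Apr 15 2024

Each date is the 15th; the gaps (61, 61, 62, 59, 61) track the month lengths.
The rule is the 15th of every 2 months.
August 2023: Tue Aug 15 2023.
Next: October 2023 → Sun Oct 15 2023.
Next: December 2023 → Fri Dec 15 2023.
Next: February 2024 → Thu Feb 15 2024.
Next: April 2024 → Mon Apr 15 2024.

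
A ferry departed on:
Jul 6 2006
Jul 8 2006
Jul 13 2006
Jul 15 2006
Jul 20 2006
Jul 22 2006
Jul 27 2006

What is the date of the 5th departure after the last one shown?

Gaps: 2, 5, 2, 5, 2, 5 days — not constant, but cyclic with period 2.
The events fall on every Thursday and Saturday.
The following Saturday is Jul 29 2006.
The following Thursday is Aug 3 2006.
The following Saturday is Aug 5 2006.
The following Thursday is Aug 10 2006.
The following Saturday is Aug 12 2006.

Aug 12 2006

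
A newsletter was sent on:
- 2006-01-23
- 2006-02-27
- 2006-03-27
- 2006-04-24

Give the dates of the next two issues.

These are Mondays at 28- or 35-day spacing (35, 28, 28).
The pattern: 4th Monday of the month.
4th Monday of May 2006: 2006-05-22.
4th Monday of June 2006: 2006-06-26.

2006-05-22, 2006-06-26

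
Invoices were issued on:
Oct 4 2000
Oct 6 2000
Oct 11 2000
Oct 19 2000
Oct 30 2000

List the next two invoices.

Nov 13 2000, Nov 30 2000

The spacing grows by 3 each time: 2, 5, 8, 11 days.
Next gap: 14 days. Oct 30 2000 + 14 days = Nov 13 2000.
Next gap: 17 days. Nov 13 2000 + 17 days = Nov 30 2000.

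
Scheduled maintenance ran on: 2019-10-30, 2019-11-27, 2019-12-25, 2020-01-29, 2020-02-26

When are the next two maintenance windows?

All Wednesdays; the gaps (28, 28, 35, 28) vary with month length.
This is the last Wednesday of each month.
March 2020 ends with Wednesday 2020-03-25.
April 2020 ends with Wednesday 2020-04-29.

2020-03-25, 2020-04-29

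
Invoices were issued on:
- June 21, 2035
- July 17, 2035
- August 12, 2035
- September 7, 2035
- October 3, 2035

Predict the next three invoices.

October 29, 2035; November 24, 2035; December 20, 2035

The spacing is 26, 26, 26, 26 days — always 26 days.
October 3, 2035 + 26 days = October 29, 2035.
October 29, 2035 + 26 days = November 24, 2035.
November 24, 2035 + 26 days = December 20, 2035.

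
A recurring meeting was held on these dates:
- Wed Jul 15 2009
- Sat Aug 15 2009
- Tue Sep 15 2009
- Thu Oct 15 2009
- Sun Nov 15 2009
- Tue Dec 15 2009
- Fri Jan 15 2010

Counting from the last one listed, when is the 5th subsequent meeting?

Tue Jun 15 2010

Gaps: 31, 31, 30, 31, 30, 31 days — not constant. Every event is on the 15th of the month.
Pattern: the 15th of each month.
Next: February 2010 → Mon Feb 15 2010.
March 2010: Mon Mar 15 2010.
Next: April 2010 → Thu Apr 15 2010.
Next: May 2010 → Sat May 15 2010.
Next: June 2010 → Tue Jun 15 2010.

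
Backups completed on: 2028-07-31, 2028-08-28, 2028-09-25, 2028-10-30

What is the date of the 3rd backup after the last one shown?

All Mondays; the gaps (28, 28, 35) vary with month length.
This is the last Monday of each month.
November 2028 ends with Monday 2028-11-27.
December 2028 ends with Monday 2028-12-25.
January 2029 ends with Monday 2029-01-29.

2029-01-29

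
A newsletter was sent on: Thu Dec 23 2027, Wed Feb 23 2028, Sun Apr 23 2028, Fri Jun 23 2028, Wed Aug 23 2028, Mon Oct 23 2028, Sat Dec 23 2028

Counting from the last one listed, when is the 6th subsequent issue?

Sun Dec 23 2029

Gaps: 62, 60, 61, 61, 61, 61 days — not constant. Every event is on the 23rd of the month.
Pattern: the 23rd of every 2 months.
February 2029: Fri Feb 23 2029.
April 2029: Mon Apr 23 2029.
June 2029: Sat Jun 23 2029.
August 2029: Thu Aug 23 2029.
Next: October 2029 → Tue Oct 23 2029.
December 2029: Sun Dec 23 2029.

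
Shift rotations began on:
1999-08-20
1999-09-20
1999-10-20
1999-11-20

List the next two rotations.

The day-of-month is always 20 (31, 30, 31 days between events).
So this recurs on the 20th of each month.
Next: December 1999 → 1999-12-20.
January 2000: 2000-01-20.

1999-12-20, 2000-01-20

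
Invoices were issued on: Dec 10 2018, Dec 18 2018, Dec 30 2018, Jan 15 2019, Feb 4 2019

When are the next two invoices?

Intervals are 8, 12, 16, 20 days — an arithmetic progression with common difference 4.
Next gap: 24 days. Feb 4 2019 + 24 days = Feb 28 2019.
Next gap: 28 days. Feb 28 2019 + 28 days = Mar 28 2019.

Feb 28 2019, Mar 28 2019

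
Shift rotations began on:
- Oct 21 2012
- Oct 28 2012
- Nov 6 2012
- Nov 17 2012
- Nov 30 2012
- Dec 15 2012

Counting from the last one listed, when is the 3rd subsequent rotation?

Gaps: 7, 9, 11, 13, 15 days — each gap is 2 larger than the previous one.
Next gap: 17 days. Dec 15 2012 + 17 days = Jan 1 2013.
Next gap: 19 days. Jan 1 2013 + 19 days = Jan 20 2013.
Next gap: 21 days. Jan 20 2013 + 21 days = Feb 10 2013.

Feb 10 2013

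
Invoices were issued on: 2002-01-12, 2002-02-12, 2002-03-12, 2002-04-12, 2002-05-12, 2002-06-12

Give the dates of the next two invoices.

2002-07-12, 2002-08-12

Gaps: 31, 28, 31, 30, 31 days — not constant. Every event is on the 12th of the month.
Pattern: the 12th of each month.
Next: July 2002 → 2002-07-12.
Next: August 2002 → 2002-08-12.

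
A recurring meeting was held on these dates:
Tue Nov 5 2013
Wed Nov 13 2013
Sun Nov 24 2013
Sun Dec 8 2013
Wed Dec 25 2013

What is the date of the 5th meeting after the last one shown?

Sun May 4 2014

Intervals are 8, 11, 14, 17 days — an arithmetic progression with common difference 3.
Next gap: 20 days. Wed Dec 25 2013 + 20 days = Tue Jan 14 2014.
Next gap: 23 days. Tue Jan 14 2014 + 23 days = Thu Feb 6 2014.
Next gap: 26 days. Thu Feb 6 2014 + 26 days = Tue Mar 4 2014.
Next gap: 29 days. Tue Mar 4 2014 + 29 days = Wed Apr 2 2014.
Next gap: 32 days. Wed Apr 2 2014 + 32 days = Sun May 4 2014.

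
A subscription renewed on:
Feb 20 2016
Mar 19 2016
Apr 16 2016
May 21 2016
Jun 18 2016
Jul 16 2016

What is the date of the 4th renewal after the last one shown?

Nov 19 2016

All dates are Saturdays, 28, 28, 35, 28, 28 days apart.
Specifically, the 3rd Saturday of each month.
August 2016 — 3rd Saturday is Aug 20 2016.
September 2016 — 3rd Saturday is Sep 17 2016.
3rd Saturday of October 2016: Oct 15 2016.
3rd Saturday of November 2016: Nov 19 2016.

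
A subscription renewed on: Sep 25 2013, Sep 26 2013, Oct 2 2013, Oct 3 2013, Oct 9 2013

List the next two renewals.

Oct 10 2013, Oct 16 2013

Every event lands on a Wednesday or Thursday (gaps cycle 1, 6, 1, 6).
So the schedule is: every Wednesday and Thursday.
The following Thursday is Oct 10 2013.
Next Wednesday: Oct 16 2013.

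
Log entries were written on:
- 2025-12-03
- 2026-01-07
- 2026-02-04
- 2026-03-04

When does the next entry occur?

2026-04-01

Gaps: 35, 28, 28 days — a mix of 28 and 35. Every date is a Wednesday.
Each is the 1st Wednesday of its month.
1st Wednesday of April 2026: 2026-04-01.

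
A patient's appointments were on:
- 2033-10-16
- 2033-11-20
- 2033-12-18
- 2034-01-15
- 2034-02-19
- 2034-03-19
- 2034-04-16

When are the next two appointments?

These are Sundays at 28- or 35-day spacing (35, 28, 28, 35, 28, 28).
The pattern: 3rd Sunday of the month.
3rd Sunday of May 2034: 2034-05-21.
3rd Sunday of June 2034: 2034-06-18.

2034-05-21, 2034-06-18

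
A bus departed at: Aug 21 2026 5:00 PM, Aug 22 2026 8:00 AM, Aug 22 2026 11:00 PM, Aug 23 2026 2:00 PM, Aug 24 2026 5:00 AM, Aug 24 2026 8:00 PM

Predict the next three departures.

Aug 25 2026 11:00 AM, Aug 26 2026 2:00 AM, Aug 26 2026 5:00 PM

The interval is a steady 15 hours (15, 15, 15, 15, 15).
Aug 24 2026 8:00 PM + 15 h = Aug 25 2026 11:00 AM.
Aug 25 2026 11:00 AM + 15 h = Aug 26 2026 2:00 AM.
Aug 26 2026 2:00 AM + 15 h = Aug 26 2026 5:00 PM.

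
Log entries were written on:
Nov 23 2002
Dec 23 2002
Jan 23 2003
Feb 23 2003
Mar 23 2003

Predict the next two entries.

Apr 23 2003, May 23 2003

Gaps: 30, 31, 31, 28 days — not constant. Every event is on the 23rd of the month.
Pattern: the 23rd of each month.
April 2003: Apr 23 2003.
May 2003: May 23 2003.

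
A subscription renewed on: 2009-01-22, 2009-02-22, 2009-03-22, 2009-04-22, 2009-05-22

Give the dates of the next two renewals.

2009-06-22, 2009-07-22

Each date is the 22nd; the gaps (31, 28, 31, 30) track the month lengths.
The rule is the 22nd of each month.
Next: June 2009 → 2009-06-22.
July 2009: 2009-07-22.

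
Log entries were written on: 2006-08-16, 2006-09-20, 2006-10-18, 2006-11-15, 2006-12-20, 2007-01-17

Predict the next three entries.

All dates are Wednesdays, 35, 28, 28, 35, 28 days apart.
Specifically, the 3rd Wednesday of each month.
3rd Wednesday of February 2007: 2007-02-21.
March 2007 — 3rd Wednesday is 2007-03-21.
April 2007 — 3rd Wednesday is 2007-04-18.

2007-02-21, 2007-03-21, 2007-04-18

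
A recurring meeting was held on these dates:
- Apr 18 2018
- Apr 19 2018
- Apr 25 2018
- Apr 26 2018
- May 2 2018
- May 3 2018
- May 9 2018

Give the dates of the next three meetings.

May 10 2018, May 16 2018, May 17 2018

Gaps: 1, 6, 1, 6, 1, 6 days — not constant, but cyclic with period 2.
The events fall on every Wednesday and Thursday.
Next Thursday: May 10 2018.
Next Wednesday: May 16 2018.
Next Thursday: May 17 2018.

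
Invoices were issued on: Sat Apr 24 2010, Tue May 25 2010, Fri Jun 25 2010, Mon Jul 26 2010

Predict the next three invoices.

Thu Aug 26 2010, Sun Sep 26 2010, Wed Oct 27 2010

Every event comes 31 days after the last (31, 31, 31).
Mon Jul 26 2010 + 31 days = Thu Aug 26 2010.
Thu Aug 26 2010 + 31 days = Sun Sep 26 2010.
Sun Sep 26 2010 + 31 days = Wed Oct 27 2010.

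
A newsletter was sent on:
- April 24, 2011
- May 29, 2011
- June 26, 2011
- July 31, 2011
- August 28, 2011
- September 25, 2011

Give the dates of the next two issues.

October 30, 2011; November 27, 2011

Every date is a Sunday; gaps 35, 28, 35, 28, 28 days.
Each is the last Sunday of its month (at least one falls on the 29th or later, ruling out '4th Sunday').
Last Sunday of October 2011: October 30, 2011.
November 2011 ends with Sunday November 27, 2011.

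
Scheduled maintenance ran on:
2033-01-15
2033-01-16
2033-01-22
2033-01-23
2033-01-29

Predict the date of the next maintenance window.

Every event lands on a Saturday or Sunday (gaps cycle 1, 6, 1, 6).
So the schedule is: every Saturday and Sunday.
The following Sunday is 2033-01-30.

2033-01-30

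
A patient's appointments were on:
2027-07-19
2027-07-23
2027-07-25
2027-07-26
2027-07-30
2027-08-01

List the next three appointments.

Gaps: 4, 2, 1, 4, 2 days — not constant, but cyclic with period 3.
The events fall on every Monday, Friday and Sunday.
Next Monday: 2027-08-02.
The following Friday is 2027-08-06.
Next Sunday: 2027-08-08.

2027-08-02, 2027-08-06, 2027-08-08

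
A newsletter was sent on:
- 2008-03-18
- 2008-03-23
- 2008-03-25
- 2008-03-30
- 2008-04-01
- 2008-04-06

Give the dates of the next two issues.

2008-04-08, 2008-04-13

Gaps: 5, 2, 5, 2, 5 days — not constant, but cyclic with period 2.
The events fall on every Tuesday and Sunday.
The following Tuesday is 2008-04-08.
The following Sunday is 2008-04-13.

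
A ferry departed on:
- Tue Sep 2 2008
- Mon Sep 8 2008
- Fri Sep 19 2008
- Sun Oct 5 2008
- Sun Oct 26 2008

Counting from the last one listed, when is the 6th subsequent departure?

Intervals are 6, 11, 16, 21 days — an arithmetic progression with common difference 5.
Next gap: 26 days. Sun Oct 26 2008 + 26 days = Fri Nov 21 2008.
Next gap: 31 days. Fri Nov 21 2008 + 31 days = Mon Dec 22 2008.
Next gap: 36 days. Mon Dec 22 2008 + 36 days = Tue Jan 27 2009.
Next gap: 41 days. Tue Jan 27 2009 + 41 days = Mon Mar 9 2009.
Next gap: 46 days. Mon Mar 9 2009 + 46 days = Fri Apr 24 2009.
Next gap: 51 days. Fri Apr 24 2009 + 51 days = Sun Jun 14 2009.

Sun Jun 14 2009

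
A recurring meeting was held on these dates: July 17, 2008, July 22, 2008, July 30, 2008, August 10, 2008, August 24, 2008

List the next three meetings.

September 10, 2008; September 30, 2008; October 23, 2008

Gaps: 5, 8, 11, 14 days — each gap is 3 larger than the previous one.
Next gap: 17 days. August 24, 2008 + 17 days = September 10, 2008.
Next gap: 20 days. September 10, 2008 + 20 days = September 30, 2008.
Next gap: 23 days. September 30, 2008 + 23 days = October 23, 2008.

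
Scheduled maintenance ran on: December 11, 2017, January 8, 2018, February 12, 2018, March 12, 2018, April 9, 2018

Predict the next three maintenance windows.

May 14, 2018; June 11, 2018; July 9, 2018

All dates are Mondays, 28, 35, 28, 28 days apart.
Specifically, the 2nd Monday of each month.
2nd Monday of May 2018: May 14, 2018.
June 2018 — 2nd Monday is June 11, 2018.
July 2018 — 2nd Monday is July 9, 2018.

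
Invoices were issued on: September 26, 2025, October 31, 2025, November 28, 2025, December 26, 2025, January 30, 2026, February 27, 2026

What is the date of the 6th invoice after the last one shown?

August 28, 2026

All Fridays; the gaps (35, 28, 28, 35, 28) vary with month length.
This is the last Friday of each month.
March 2026 ends with Friday March 27, 2026.
April 2026 ends with Friday April 24, 2026.
May 2026 ends with Friday May 29, 2026.
June 2026 ends with Friday June 26, 2026.
July 2026 ends with Friday July 31, 2026.
Last Friday of August 2026: August 28, 2026.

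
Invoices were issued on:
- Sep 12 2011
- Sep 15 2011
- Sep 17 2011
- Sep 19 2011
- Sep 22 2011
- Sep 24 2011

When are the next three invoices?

Gaps: 3, 2, 2, 3, 2 days — not constant, but cyclic with period 3.
The events fall on every Monday, Thursday and Saturday.
The following Monday is Sep 26 2011.
The following Thursday is Sep 29 2011.
The following Saturday is Oct 1 2011.

Sep 26 2011, Sep 29 2011, Oct 1 2011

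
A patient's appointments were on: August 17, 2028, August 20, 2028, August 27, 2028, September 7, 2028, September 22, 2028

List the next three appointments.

October 11, 2028; November 3, 2028; November 30, 2028

The spacing grows by 4 each time: 3, 7, 11, 15 days.
Next gap: 19 days. September 22, 2028 + 19 days = October 11, 2028.
Next gap: 23 days. October 11, 2028 + 23 days = November 3, 2028.
Next gap: 27 days. November 3, 2028 + 27 days = November 30, 2028.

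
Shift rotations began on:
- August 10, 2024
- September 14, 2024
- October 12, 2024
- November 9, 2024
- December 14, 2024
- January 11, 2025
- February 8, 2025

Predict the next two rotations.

March 8, 2025; April 12, 2025

Gaps: 35, 28, 28, 35, 28, 28 days — a mix of 28 and 35. Every date is a Saturday.
Each is the 2nd Saturday of its month.
March 2025 — 2nd Saturday is March 8, 2025.
2nd Saturday of April 2025: April 12, 2025.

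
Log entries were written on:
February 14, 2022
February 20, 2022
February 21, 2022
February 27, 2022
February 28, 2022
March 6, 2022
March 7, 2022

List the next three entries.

March 13, 2022; March 14, 2022; March 20, 2022

Every event lands on a Monday or Sunday (gaps cycle 6, 1, 6, 1, 6, 1).
So the schedule is: every Monday and Sunday.
Next Sunday: March 13, 2022.
Next Monday: March 14, 2022.
The following Sunday is March 20, 2022.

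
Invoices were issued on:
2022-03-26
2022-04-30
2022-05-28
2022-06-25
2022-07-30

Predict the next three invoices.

These are Saturdays with 35, 28, 28, 35-day gaps.
Each is the final Saturday of its month — 2022-04-30 is past the 28th, so '4th Saturday' doesn't fit.
August 2022 ends with Saturday 2022-08-27.
September 2022 ends with Saturday 2022-09-24.
Last Saturday of October 2022: 2022-10-29.

2022-08-27, 2022-09-24, 2022-10-29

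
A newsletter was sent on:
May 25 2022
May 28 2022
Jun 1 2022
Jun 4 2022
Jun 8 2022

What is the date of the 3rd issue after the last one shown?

Jun 18 2022

Every event lands on a Wednesday or Saturday (gaps cycle 3, 4, 3, 4).
So the schedule is: every Wednesday and Saturday.
Next Saturday: Jun 11 2022.
Next Wednesday: Jun 15 2022.
Next Saturday: Jun 18 2022.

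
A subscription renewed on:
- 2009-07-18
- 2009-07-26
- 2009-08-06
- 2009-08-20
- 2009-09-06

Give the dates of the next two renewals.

2009-09-26, 2009-10-19

The spacing grows by 3 each time: 8, 11, 14, 17 days.
Next gap: 20 days. 2009-09-06 + 20 days = 2009-09-26.
Next gap: 23 days. 2009-09-26 + 23 days = 2009-10-19.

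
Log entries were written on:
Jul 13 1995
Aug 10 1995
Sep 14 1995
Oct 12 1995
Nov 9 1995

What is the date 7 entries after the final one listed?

Jun 13 1996

These are Thursdays at 28- or 35-day spacing (28, 35, 28, 28).
The pattern: 2nd Thursday of the month.
2nd Thursday of December 1995: Dec 14 1995.
2nd Thursday of January 1996: Jan 11 1996.
February 1996 — 2nd Thursday is Feb 8 1996.
March 1996 — 2nd Thursday is Mar 14 1996.
2nd Thursday of April 1996: Apr 11 1996.
2nd Thursday of May 1996: May 9 1996.
2nd Thursday of June 1996: Jun 13 1996.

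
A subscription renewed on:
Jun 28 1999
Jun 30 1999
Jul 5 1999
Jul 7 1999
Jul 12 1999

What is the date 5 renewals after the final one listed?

Jul 28 1999

The gap pattern 2, 5, 2, 5 repeats every 2 events.
These are the Mondays and Wednesdays of each week.
Next Wednesday: Jul 14 1999.
Next Monday: Jul 19 1999.
Next Wednesday: Jul 21 1999.
Next Monday: Jul 26 1999.
Next Wednesday: Jul 28 1999.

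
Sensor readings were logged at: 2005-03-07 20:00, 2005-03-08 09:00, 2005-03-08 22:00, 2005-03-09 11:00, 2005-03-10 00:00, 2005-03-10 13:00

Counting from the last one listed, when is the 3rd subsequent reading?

2005-03-12 04:00

Spacing: 13, 13, 13, 13, 13 h — constant 13 h.
2005-03-10 13:00 + 13 h = 2005-03-11 02:00.
2005-03-11 02:00 + 13 h = 2005-03-11 15:00.
2005-03-11 15:00 + 13 h = 2005-03-12 04:00.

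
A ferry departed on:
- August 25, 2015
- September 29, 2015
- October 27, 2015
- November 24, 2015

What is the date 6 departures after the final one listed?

These are Tuesdays with 35, 28, 28-day gaps.
Each is the final Tuesday of its month — September 29, 2015 is past the 28th, so '4th Tuesday' doesn't fit.
December 2015 ends with Tuesday December 29, 2015.
Last Tuesday of January 2016: January 26, 2016.
Last Tuesday of February 2016: February 23, 2016.
Last Tuesday of March 2016: March 29, 2016.
Last Tuesday of April 2016: April 26, 2016.
Last Tuesday of May 2016: May 31, 2016.

May 31, 2016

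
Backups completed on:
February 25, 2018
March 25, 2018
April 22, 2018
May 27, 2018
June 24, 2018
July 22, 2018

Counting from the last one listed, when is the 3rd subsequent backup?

Gaps: 28, 28, 35, 28, 28 days — a mix of 28 and 35. Every date is a Sunday.
Each is the 4th Sunday of its month.
August 2018 — 4th Sunday is August 26, 2018.
4th Sunday of September 2018: September 23, 2018.
October 2018 — 4th Sunday is October 28, 2018.

October 28, 2018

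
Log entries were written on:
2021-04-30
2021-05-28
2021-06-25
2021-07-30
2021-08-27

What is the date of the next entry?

2021-09-24

All Fridays; the gaps (28, 28, 35, 28) vary with month length.
This is the last Friday of each month.
Last Friday of September 2021: 2021-09-24.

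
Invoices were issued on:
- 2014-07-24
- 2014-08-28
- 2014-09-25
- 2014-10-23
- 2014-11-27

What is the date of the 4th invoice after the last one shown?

All dates are Thursdays, 35, 28, 28, 35 days apart.
Specifically, the 4th Thursday of each month.
4th Thursday of December 2014: 2014-12-25.
January 2015 — 4th Thursday is 2015-01-22.
4th Thursday of February 2015: 2015-02-26.
March 2015 — 4th Thursday is 2015-03-26.

2015-03-26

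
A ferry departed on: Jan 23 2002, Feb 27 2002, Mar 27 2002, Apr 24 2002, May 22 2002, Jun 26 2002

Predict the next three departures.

Jul 24 2002, Aug 28 2002, Sep 25 2002

All dates are Wednesdays, 35, 28, 28, 28, 35 days apart.
Specifically, the 4th Wednesday of each month.
4th Wednesday of July 2002: Jul 24 2002.
4th Wednesday of August 2002: Aug 28 2002.
September 2002 — 4th Wednesday is Sep 25 2002.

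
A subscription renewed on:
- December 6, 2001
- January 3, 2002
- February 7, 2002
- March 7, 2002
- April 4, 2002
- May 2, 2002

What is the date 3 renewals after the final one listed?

All dates are Thursdays, 28, 35, 28, 28, 28 days apart.
Specifically, the 1st Thursday of each month.
1st Thursday of June 2002: June 6, 2002.
July 2002 — 1st Thursday is July 4, 2002.
1st Thursday of August 2002: August 1, 2002.

August 1, 2002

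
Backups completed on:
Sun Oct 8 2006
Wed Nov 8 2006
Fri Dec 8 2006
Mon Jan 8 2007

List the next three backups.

Thu Feb 8 2007, Thu Mar 8 2007, Sun Apr 8 2007

Gaps: 31, 30, 31 days — not constant. Every event is on the 8th of the month.
Pattern: the 8th of each month.
Next: February 2007 → Thu Feb 8 2007.
March 2007: Thu Mar 8 2007.
April 2007: Sun Apr 8 2007.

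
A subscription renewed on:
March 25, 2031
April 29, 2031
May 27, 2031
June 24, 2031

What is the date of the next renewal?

July 29, 2031

Every date is a Tuesday; gaps 35, 28, 28 days.
Each is the last Tuesday of its month (at least one falls on the 29th or later, ruling out '4th Tuesday').
Last Tuesday of July 2031: July 29, 2031.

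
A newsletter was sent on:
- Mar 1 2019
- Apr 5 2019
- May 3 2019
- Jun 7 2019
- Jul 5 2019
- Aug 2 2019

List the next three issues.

Sep 6 2019, Oct 4 2019, Nov 1 2019

These are Fridays at 28- or 35-day spacing (35, 28, 35, 28, 28).
The pattern: 1st Friday of the month.
September 2019 — 1st Friday is Sep 6 2019.
October 2019 — 1st Friday is Oct 4 2019.
1st Friday of November 2019: Nov 1 2019.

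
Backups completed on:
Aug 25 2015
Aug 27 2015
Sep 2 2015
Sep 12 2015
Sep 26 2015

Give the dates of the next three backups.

The spacing grows by 4 each time: 2, 6, 10, 14 days.
Next gap: 18 days. Sep 26 2015 + 18 days = Oct 14 2015.
Next gap: 22 days. Oct 14 2015 + 22 days = Nov 5 2015.
Next gap: 26 days. Nov 5 2015 + 26 days = Dec 1 2015.

Oct 14 2015, Nov 5 2015, Dec 1 2015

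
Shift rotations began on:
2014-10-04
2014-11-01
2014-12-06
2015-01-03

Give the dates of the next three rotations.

2015-02-07, 2015-03-07, 2015-04-04

These are Saturdays at 28- or 35-day spacing (28, 35, 28).
The pattern: 1st Saturday of the month.
1st Saturday of February 2015: 2015-02-07.
March 2015 — 1st Saturday is 2015-03-07.
April 2015 — 1st Saturday is 2015-04-04.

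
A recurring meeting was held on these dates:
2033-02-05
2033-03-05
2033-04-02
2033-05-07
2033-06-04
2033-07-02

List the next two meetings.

All dates are Saturdays, 28, 28, 35, 28, 28 days apart.
Specifically, the 1st Saturday of each month.
1st Saturday of August 2033: 2033-08-06.
1st Saturday of September 2033: 2033-09-03.

2033-08-06, 2033-09-03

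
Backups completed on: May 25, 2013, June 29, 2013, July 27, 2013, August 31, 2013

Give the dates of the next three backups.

September 28, 2013; October 26, 2013; November 30, 2013

All Saturdays; the gaps (35, 28, 35) vary with month length.
This is the last Saturday of each month.
September 2013 ends with Saturday September 28, 2013.
Last Saturday of October 2013: October 26, 2013.
November 2013 ends with Saturday November 30, 2013.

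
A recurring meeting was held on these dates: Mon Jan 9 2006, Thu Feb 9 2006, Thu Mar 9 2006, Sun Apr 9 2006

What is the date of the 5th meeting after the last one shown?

Sat Sep 9 2006

The day-of-month is always 9 (31, 28, 31 days between events).
So this recurs on the 9th of each month.
May 2006: Tue May 9 2006.
June 2006: Fri Jun 9 2006.
Next: July 2006 → Sun Jul 9 2006.
August 2006: Wed Aug 9 2006.
Next: September 2006 → Sat Sep 9 2006.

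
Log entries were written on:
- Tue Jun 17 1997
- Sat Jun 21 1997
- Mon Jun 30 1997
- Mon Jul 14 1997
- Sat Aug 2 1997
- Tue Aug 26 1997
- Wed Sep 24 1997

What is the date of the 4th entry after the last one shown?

Mon Mar 9 1998

Gaps: 4, 9, 14, 19, 24, 29 days — each gap is 5 larger than the previous one.
Next gap: 34 days. Wed Sep 24 1997 + 34 days = Tue Oct 28 1997.
Next gap: 39 days. Tue Oct 28 1997 + 39 days = Sat Dec 6 1997.
Next gap: 44 days. Sat Dec 6 1997 + 44 days = Mon Jan 19 1998.
Next gap: 49 days. Mon Jan 19 1998 + 49 days = Mon Mar 9 1998.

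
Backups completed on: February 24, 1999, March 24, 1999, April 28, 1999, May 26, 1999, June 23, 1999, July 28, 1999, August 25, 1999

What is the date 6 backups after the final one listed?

February 23, 2000

These are Wednesdays at 28- or 35-day spacing (28, 35, 28, 28, 35, 28).
The pattern: 4th Wednesday of the month.
September 1999 — 4th Wednesday is September 22, 1999.
October 1999 — 4th Wednesday is October 27, 1999.
4th Wednesday of November 1999: November 24, 1999.
4th Wednesday of December 1999: December 22, 1999.
January 2000 — 4th Wednesday is January 26, 2000.
4th Wednesday of February 2000: February 23, 2000.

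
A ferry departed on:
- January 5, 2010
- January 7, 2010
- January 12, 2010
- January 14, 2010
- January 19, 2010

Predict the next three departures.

January 21, 2010; January 26, 2010; January 28, 2010

Gaps: 2, 5, 2, 5 days — not constant, but cyclic with period 2.
The events fall on every Tuesday and Thursday.
The following Thursday is January 21, 2010.
The following Tuesday is January 26, 2010.
The following Thursday is January 28, 2010.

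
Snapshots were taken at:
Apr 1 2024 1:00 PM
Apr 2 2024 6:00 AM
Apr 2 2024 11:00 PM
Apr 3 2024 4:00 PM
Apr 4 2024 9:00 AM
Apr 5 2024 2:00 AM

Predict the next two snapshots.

Apr 5 2024 7:00 PM, Apr 6 2024 12:00 PM

The interval is a steady 17 hours (17, 17, 17, 17, 17).
Apr 5 2024 2:00 AM + 17 h = Apr 5 2024 7:00 PM.
Apr 5 2024 7:00 PM + 17 h = Apr 6 2024 12:00 PM.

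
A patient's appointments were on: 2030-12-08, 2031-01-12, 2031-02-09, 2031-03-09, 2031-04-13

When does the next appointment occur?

2031-05-11

These are Sundays at 28- or 35-day spacing (35, 28, 28, 35).
The pattern: 2nd Sunday of the month.
2nd Sunday of May 2031: 2031-05-11.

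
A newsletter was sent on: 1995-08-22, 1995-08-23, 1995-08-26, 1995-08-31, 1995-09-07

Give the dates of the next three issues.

1995-09-16, 1995-09-27, 1995-10-10

Intervals are 1, 3, 5, 7 days — an arithmetic progression with common difference 2.
Next gap: 9 days. 1995-09-07 + 9 days = 1995-09-16.
Next gap: 11 days. 1995-09-16 + 11 days = 1995-09-27.
Next gap: 13 days. 1995-09-27 + 13 days = 1995-10-10.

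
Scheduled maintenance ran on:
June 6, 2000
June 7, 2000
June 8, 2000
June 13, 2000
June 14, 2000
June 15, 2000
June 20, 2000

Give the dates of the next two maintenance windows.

June 21, 2000; June 22, 2000

The gap pattern 1, 1, 5, 1, 1, 5 repeats every 3 events.
These are the Tuesdays, Wednesdays and Thursdays of each week.
Next Wednesday: June 21, 2000.
Next Thursday: June 22, 2000.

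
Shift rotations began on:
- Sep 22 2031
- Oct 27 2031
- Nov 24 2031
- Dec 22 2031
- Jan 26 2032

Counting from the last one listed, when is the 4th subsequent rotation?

May 24 2032

All dates are Mondays, 35, 28, 28, 35 days apart.
Specifically, the 4th Monday of each month.
February 2032 — 4th Monday is Feb 23 2032.
4th Monday of March 2032: Mar 22 2032.
April 2032 — 4th Monday is Apr 26 2032.
May 2032 — 4th Monday is May 24 2032.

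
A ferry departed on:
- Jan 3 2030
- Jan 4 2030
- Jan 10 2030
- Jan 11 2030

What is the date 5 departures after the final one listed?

Gaps: 1, 6, 1 days — not constant, but cyclic with period 2.
The events fall on every Thursday and Friday.
Next Thursday: Jan 17 2030.
The following Friday is Jan 18 2030.
The following Thursday is Jan 24 2030.
Next Friday: Jan 25 2030.
Next Thursday: Jan 31 2030.

Jan 31 2030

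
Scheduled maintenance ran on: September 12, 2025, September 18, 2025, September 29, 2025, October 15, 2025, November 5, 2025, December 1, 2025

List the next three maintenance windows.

January 1, 2026; February 6, 2026; March 19, 2026

The spacing grows by 5 each time: 6, 11, 16, 21, 26 days.
Next gap: 31 days. December 1, 2025 + 31 days = January 1, 2026.
Next gap: 36 days. January 1, 2026 + 36 days = February 6, 2026.
Next gap: 41 days. February 6, 2026 + 41 days = March 19, 2026.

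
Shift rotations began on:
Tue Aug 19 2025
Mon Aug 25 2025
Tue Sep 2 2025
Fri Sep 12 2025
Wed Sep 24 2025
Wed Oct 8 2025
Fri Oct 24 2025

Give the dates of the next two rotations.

Tue Nov 11 2025, Mon Dec 1 2025

Intervals are 6, 8, 10, 12, 14, 16 days — an arithmetic progression with common difference 2.
Next gap: 18 days. Fri Oct 24 2025 + 18 days = Tue Nov 11 2025.
Next gap: 20 days. Tue Nov 11 2025 + 20 days = Mon Dec 1 2025.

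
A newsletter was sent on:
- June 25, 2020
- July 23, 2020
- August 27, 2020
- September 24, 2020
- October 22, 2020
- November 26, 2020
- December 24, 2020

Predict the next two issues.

These are Thursdays at 28- or 35-day spacing (28, 35, 28, 28, 35, 28).
The pattern: 4th Thursday of the month.
4th Thursday of January 2021: January 28, 2021.
4th Thursday of February 2021: February 25, 2021.

January 28, 2021; February 25, 2021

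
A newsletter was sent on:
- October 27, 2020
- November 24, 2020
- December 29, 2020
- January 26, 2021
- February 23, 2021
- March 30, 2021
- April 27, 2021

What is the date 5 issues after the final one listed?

September 28, 2021

Every date is a Tuesday; gaps 28, 35, 28, 28, 35, 28 days.
Each is the last Tuesday of its month (at least one falls on the 29th or later, ruling out '4th Tuesday').
May 2021 ends with Tuesday May 25, 2021.
June 2021 ends with Tuesday June 29, 2021.
July 2021 ends with Tuesday July 27, 2021.
Last Tuesday of August 2021: August 31, 2021.
Last Tuesday of September 2021: September 28, 2021.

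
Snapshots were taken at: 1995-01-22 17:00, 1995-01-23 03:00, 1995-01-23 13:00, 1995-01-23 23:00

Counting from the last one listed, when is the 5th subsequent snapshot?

Spacing: 10, 10, 10 h — constant 10 h.
1995-01-23 23:00 + 10 h = 1995-01-24 09:00.
1995-01-24 09:00 + 10 h = 1995-01-24 19:00.
1995-01-24 19:00 + 10 h = 1995-01-25 05:00.
1995-01-25 05:00 + 10 h = 1995-01-25 15:00.
1995-01-25 15:00 + 10 h = 1995-01-26 01:00.

1995-01-26 01:00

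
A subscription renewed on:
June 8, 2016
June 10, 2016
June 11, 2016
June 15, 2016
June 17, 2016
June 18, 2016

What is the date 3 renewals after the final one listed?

Every event lands on a Wednesday or Friday or Saturday (gaps cycle 2, 1, 4, 2, 1).
So the schedule is: every Wednesday, Friday and Saturday.
Next Wednesday: June 22, 2016.
Next Friday: June 24, 2016.
Next Saturday: June 25, 2016.

June 25, 2016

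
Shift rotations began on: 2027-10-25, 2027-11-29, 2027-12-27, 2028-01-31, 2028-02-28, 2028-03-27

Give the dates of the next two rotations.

2028-04-24, 2028-05-29

Every date is a Monday; gaps 35, 28, 35, 28, 28 days.
Each is the last Monday of its month (at least one falls on the 29th or later, ruling out '4th Monday').
Last Monday of April 2028: 2028-04-24.
May 2028 ends with Monday 2028-05-29.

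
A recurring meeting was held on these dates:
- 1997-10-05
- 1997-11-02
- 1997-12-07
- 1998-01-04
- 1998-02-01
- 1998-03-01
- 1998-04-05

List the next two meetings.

1998-05-03, 1998-06-07

Gaps: 28, 35, 28, 28, 28, 35 days — a mix of 28 and 35. Every date is a Sunday.
Each is the 1st Sunday of its month.
1st Sunday of May 1998: 1998-05-03.
June 1998 — 1st Sunday is 1998-06-07.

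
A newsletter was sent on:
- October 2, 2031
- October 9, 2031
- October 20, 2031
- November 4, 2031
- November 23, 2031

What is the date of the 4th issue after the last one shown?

March 18, 2032

Intervals are 7, 11, 15, 19 days — an arithmetic progression with common difference 4.
Next gap: 23 days. November 23, 2031 + 23 days = December 16, 2031.
Next gap: 27 days. December 16, 2031 + 27 days = January 12, 2032.
Next gap: 31 days. January 12, 2032 + 31 days = February 12, 2032.
Next gap: 35 days. February 12, 2032 + 35 days = March 18, 2032.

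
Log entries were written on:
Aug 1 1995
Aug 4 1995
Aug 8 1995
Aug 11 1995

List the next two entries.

Aug 15 1995, Aug 18 1995

Every event lands on a Tuesday or Friday (gaps cycle 3, 4, 3).
So the schedule is: every Tuesday and Friday.
Next Tuesday: Aug 15 1995.
Next Friday: Aug 18 1995.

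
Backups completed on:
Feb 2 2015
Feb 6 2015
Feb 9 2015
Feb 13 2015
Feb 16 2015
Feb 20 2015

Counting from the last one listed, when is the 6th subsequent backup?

Mar 13 2015

Every event lands on a Monday or Friday (gaps cycle 4, 3, 4, 3, 4).
So the schedule is: every Monday and Friday.
Next Monday: Feb 23 2015.
Next Friday: Feb 27 2015.
Next Monday: Mar 2 2015.
The following Friday is Mar 6 2015.
Next Monday: Mar 9 2015.
The following Friday is Mar 13 2015.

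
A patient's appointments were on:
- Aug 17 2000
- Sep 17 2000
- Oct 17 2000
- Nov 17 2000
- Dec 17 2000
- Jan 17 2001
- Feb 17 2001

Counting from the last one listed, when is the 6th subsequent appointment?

Aug 17 2001

Each date is the 17th; the gaps (31, 30, 31, 30, 31, 31) track the month lengths.
The rule is the 17th of each month.
Next: March 2001 → Mar 17 2001.
Next: April 2001 → Apr 17 2001.
May 2001: May 17 2001.
Next: June 2001 → Jun 17 2001.
Next: July 2001 → Jul 17 2001.
Next: August 2001 → Aug 17 2001.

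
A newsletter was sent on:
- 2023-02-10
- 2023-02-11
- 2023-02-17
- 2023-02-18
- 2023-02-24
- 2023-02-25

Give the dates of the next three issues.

Every event lands on a Friday or Saturday (gaps cycle 1, 6, 1, 6, 1).
So the schedule is: every Friday and Saturday.
Next Friday: 2023-03-03.
Next Saturday: 2023-03-04.
Next Friday: 2023-03-10.

2023-03-03, 2023-03-04, 2023-03-10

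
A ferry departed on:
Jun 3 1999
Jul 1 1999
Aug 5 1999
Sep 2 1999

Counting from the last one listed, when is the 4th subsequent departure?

Jan 6 2000

Gaps: 28, 35, 28 days — a mix of 28 and 35. Every date is a Thursday.
Each is the 1st Thursday of its month.
October 1999 — 1st Thursday is Oct 7 1999.
November 1999 — 1st Thursday is Nov 4 1999.
December 1999 — 1st Thursday is Dec 2 1999.
1st Thursday of January 2000: Jan 6 2000.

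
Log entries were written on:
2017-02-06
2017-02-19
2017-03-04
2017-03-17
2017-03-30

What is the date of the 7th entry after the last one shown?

2017-06-29

The spacing is 13, 13, 13, 13 days — always 13 days.
2017-03-30 + 13 days = 2017-04-12.
2017-04-12 + 13 days = 2017-04-25.
2017-04-25 + 13 days = 2017-05-08.
2017-05-08 + 13 days = 2017-05-21.
2017-05-21 + 13 days = 2017-06-03.
2017-06-03 + 13 days = 2017-06-16.
2017-06-16 + 13 days = 2017-06-29.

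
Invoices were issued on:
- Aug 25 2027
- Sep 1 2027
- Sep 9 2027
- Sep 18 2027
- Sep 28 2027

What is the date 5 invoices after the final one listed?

The spacing grows by 1 each time: 7, 8, 9, 10 days.
Next gap: 11 days. Sep 28 2027 + 11 days = Oct 9 2027.
Next gap: 12 days. Oct 9 2027 + 12 days = Oct 21 2027.
Next gap: 13 days. Oct 21 2027 + 13 days = Nov 3 2027.
Next gap: 14 days. Nov 3 2027 + 14 days = Nov 17 2027.
Next gap: 15 days. Nov 17 2027 + 15 days = Dec 2 2027.

Dec 2 2027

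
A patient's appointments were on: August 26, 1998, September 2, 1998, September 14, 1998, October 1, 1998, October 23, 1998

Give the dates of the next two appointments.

November 19, 1998; December 21, 1998

Intervals are 7, 12, 17, 22 days — an arithmetic progression with common difference 5.
Next gap: 27 days. October 23, 1998 + 27 days = November 19, 1998.
Next gap: 32 days. November 19, 1998 + 32 days = December 21, 1998.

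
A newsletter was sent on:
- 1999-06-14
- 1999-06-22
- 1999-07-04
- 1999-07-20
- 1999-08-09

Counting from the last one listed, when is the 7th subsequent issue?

2000-04-17

The spacing grows by 4 each time: 8, 12, 16, 20 days.
Next gap: 24 days. 1999-08-09 + 24 days = 1999-09-02.
Next gap: 28 days. 1999-09-02 + 28 days = 1999-09-30.
Next gap: 32 days. 1999-09-30 + 32 days = 1999-11-01.
Next gap: 36 days. 1999-11-01 + 36 days = 1999-12-07.
Next gap: 40 days. 1999-12-07 + 40 days = 2000-01-16.
Next gap: 44 days. 2000-01-16 + 44 days = 2000-02-29.
Next gap: 48 days. 2000-02-29 + 48 days = 2000-04-17.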